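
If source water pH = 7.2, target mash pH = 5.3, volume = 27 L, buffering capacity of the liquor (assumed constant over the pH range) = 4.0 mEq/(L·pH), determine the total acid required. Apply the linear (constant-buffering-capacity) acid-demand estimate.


acid = buffering capacity · (pH_source − pH_target) · V
acid = 4.0 · (7.2 − 5.3) · 27

205.2000 mEq


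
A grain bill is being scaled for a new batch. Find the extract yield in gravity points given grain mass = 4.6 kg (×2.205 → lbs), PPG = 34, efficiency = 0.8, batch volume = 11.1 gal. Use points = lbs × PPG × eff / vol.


lbs = 4.6 × 2.205 = 10.1430
points = 10.1430 × 34 × 0.8 / 11.1

24.8549 points


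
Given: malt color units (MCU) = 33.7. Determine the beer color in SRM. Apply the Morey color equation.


SRM = 1.4922 · MCU^0.6859
SRM = 1.4922 · 33.7^0.6859

16.6582 SRM


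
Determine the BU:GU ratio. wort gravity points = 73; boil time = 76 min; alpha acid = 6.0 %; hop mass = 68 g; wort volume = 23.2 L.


U = 1.65·0.000125^(GP/1000)·(1−e^(−0.04t))/4.15;  IBU = (α/100)·m·U·1000/V;  BU:GU = IBU/GP
U = 1.65·0.000125^(73/1000)·(1−e^(−0.04·76))/4.15 = 0.1964
IBU = (6.0/100)·68·0.1964·1000/23.2 = 34.5458
BU:GU = 34.5458/73

0.4732


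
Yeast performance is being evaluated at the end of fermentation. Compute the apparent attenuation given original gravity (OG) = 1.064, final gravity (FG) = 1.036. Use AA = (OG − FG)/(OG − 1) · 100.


AA = (1.064 − 1.036)/(1.064 − 1) · 100

43.7500 %


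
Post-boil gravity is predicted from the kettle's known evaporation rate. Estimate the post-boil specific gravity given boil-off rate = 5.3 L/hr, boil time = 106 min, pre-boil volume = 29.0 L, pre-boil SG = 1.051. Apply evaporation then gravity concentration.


V_post = V_pre − rate·(t/60);  SG_post = 1 + (SG_pre−1)·V_pre/V_post
V_post = 29.0 − 5.3·(106/60) = 19.6367
SG_post = 1 + (1.051 − 1)·29.0/19.6367

1.0753


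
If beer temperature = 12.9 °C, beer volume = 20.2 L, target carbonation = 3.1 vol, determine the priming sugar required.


residual = 14.695·(0.01821 + 0.09011·e^(−0.04·T));  sugar = (target − residual)·4.0·V
residual = 14.695·(0.01821 + 0.09011·e^(−0.04·12.9)) = 1.0580
sugar = (3.1 − 1.0580)·4.0·20.2

164.9940 g


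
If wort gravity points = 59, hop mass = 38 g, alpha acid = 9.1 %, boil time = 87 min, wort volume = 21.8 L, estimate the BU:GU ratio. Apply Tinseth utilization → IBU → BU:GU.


U = 1.65·0.000125^(GP/1000)·(1−e^(−0.04t))/4.15;  IBU = (α/100)·m·U·1000/V;  BU:GU = IBU/GP
U = 1.65·0.000125^(59/1000)·(1−e^(−0.04·87))/4.15 = 0.2268
IBU = (9.1/100)·38·0.2268·1000/21.8 = 35.9693
BU:GU = 35.9693/59

0.6096


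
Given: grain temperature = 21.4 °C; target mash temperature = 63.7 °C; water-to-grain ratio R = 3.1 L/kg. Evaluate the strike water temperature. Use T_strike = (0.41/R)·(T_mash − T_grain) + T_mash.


T_strike = (0.41/3.1)·(63.7 − 21.4) + 63.7

69.2945 °C


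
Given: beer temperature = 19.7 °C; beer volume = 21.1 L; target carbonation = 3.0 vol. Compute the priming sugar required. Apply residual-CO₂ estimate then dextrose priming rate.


residual = 14.695·(0.01821 + 0.09011·e^(−0.04·T));  sugar = (target − residual)·4.0·V
residual = 14.695·(0.01821 + 0.09011·e^(−0.04·19.7)) = 0.8698
sugar = (3.0 − 0.8698)·4.0·21.1

179.7918 g


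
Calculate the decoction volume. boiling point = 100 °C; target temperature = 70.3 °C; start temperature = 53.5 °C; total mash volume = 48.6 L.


V_dec = V_total·(T_target − T_start)/(T_boil − T_start)
V_dec = 48.6·(70.3 − 53.5)/(100 − 53.5)

17.5587 L


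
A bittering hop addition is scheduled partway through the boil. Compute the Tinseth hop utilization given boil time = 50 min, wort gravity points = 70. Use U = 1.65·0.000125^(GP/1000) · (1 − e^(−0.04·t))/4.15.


bigness = 1.65·0.000125^(70/1000) = 0.8796
boil_factor = (1 − e^(−0.04·50))/4.15 = 0.2084
U = 0.8796 · 0.2084

0.1833


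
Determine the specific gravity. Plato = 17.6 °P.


SG = 259/(259 − P)
SG = 259/(259 − 17.6)

1.0729


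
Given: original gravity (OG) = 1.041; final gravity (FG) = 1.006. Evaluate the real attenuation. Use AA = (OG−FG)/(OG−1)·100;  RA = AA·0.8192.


AA = (1.041 − 1.006)/(1.041 − 1)·100 = 85.3659
RA = 85.3659·0.8192

69.9317 %


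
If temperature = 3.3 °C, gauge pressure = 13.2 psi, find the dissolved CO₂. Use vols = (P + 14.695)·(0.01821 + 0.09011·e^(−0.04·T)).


vols = (13.2 + 14.695)·(0.01821 + 0.09011·e^(−0.04·3.3))

2.7108 volumes


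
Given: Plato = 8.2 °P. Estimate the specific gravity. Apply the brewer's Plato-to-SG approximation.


SG = 259/(259 − P)
SG = 259/(259 − 8.2)

1.0327


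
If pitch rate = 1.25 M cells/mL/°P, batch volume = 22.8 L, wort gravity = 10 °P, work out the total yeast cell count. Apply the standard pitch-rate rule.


cells (billions) = rate · V_L · °P
cells = 1.25 · 22.8 · 10

285.0000 billion cells


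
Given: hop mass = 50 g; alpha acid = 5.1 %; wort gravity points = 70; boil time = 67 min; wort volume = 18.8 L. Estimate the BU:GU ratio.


U = 1.65·0.000125^(GP/1000)·(1−e^(−0.04t))/4.15;  IBU = (α/100)·m·U·1000/V;  BU:GU = IBU/GP
U = 1.65·0.000125^(70/1000)·(1−e^(−0.04·67))/4.15 = 0.1974
IBU = (5.1/100)·50·0.1974·1000/18.8 = 26.7766
BU:GU = 26.7766/70

0.3825


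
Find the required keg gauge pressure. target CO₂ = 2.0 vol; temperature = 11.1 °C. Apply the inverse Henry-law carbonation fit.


psi = vols/(0.01821 + 0.09011·e^(−0.04·T)) − 14.695
psi = 2.0/(0.01821 + 0.09011·e^(−0.04·11.1)) − 14.695

11.6165 psi


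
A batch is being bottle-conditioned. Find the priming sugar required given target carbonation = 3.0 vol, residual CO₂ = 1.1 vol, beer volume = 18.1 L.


sugar = (target − residual)·4.0·V
sugar = (3.0 − 1.1)·4.0·18.1

137.5600 g


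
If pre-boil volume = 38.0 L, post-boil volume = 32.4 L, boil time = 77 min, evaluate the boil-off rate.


rate = (V_pre − V_post) / (t_min/60)
rate = (38.0 − 32.4) / (77/60)

4.3636 L/hr


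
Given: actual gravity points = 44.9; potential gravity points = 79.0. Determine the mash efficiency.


efficiency = actual / potential × 100
efficiency = 44.9 / 79.0 × 100

56.8354 %


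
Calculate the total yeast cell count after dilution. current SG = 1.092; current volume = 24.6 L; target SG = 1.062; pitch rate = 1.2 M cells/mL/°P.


V_w = V·((SG_c−1)/(SG_t−1)−1);  °P = 259 − 259/SG_t;  cells = rate·(V+V_w)·°P
V_w = 24.6·((1.092−1)/(1.062−1)−1) = 11.9032
V_final = 24.6 + 11.9032 = 36.5032
°P = 259 − 259/1.062 = 15.1205
cells = 1.2·36.5032·15.1205

662.3376 billion cells


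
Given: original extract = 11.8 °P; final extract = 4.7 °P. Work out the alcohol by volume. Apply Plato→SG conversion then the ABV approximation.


SG = 259/(259 − P);  ABV = (OG − FG)·131.25
OG = 259/(259 − 11.8) = 1.0477
FG = 259/(259 − 4.7) = 1.0185
ABV = (1.0477 − 1.0185)·131.25

3.8394 % ABV


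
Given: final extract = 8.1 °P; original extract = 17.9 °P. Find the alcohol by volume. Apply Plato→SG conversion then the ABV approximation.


SG = 259/(259 − P);  ABV = (OG − FG)·131.25
OG = 259/(259 − 17.9) = 1.0742
FG = 259/(259 − 8.1) = 1.0323
ABV = (1.0742 − 1.0323)·131.25

5.5072 % ABV


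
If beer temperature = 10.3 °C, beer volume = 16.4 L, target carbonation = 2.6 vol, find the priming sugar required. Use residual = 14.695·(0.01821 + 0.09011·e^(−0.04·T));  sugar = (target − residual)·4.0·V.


residual = 14.695·(0.01821 + 0.09011·e^(−0.04·10.3)) = 1.1446
sugar = (2.6 − 1.1446)·4.0·16.4

95.4727 g


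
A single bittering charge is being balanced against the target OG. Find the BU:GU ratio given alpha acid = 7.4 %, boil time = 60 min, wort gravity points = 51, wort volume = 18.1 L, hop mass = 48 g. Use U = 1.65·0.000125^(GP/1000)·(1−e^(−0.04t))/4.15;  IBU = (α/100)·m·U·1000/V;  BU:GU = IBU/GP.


U = 1.65·0.000125^(51/1000)·(1−e^(−0.04·60))/4.15 = 0.2286
IBU = (7.4/100)·48·0.2286·1000/18.1 = 44.8612
BU:GU = 44.8612/51

0.8796


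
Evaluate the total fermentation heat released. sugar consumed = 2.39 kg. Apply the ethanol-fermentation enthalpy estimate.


Q = m_sugar · 590 kJ/kg
Q = 2.39 · 590

1410.1000 kJ


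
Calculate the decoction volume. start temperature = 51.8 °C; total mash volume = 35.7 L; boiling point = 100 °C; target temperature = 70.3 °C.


V_dec = V_total·(T_target − T_start)/(T_boil − T_start)
V_dec = 35.7·(70.3 − 51.8)/(100 − 51.8)

13.7023 L


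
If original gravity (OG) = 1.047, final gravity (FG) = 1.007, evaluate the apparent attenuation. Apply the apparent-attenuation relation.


AA = (OG − FG)/(OG − 1) · 100
AA = (1.047 − 1.007)/(1.047 − 1) · 100

85.1064 %


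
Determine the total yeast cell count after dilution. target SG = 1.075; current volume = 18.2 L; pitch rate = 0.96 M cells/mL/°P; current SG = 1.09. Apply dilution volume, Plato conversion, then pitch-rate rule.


V_w = V·((SG_c−1)/(SG_t−1)−1);  °P = 259 − 259/SG_t;  cells = rate·(V+V_w)·°P
V_w = 18.2·((1.09−1)/(1.075−1)−1) = 3.6400
V_final = 18.2 + 3.6400 = 21.8400
°P = 259 − 259/1.075 = 18.0698
cells = 0.96·21.8400·18.0698

378.8580 billion cells


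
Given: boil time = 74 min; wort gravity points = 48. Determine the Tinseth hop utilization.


U = 1.65·0.000125^(GP/1000) · (1 − e^(−0.04·t))/4.15
bigness = 1.65·0.000125^(48/1000) = 1.0719
boil_factor = (1 − e^(−0.04·74))/4.15 = 0.2285
U = 1.0719 · 0.2285

0.2449


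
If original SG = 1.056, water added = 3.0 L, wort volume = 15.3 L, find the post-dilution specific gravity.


SG_new = 1 + (SG_old − 1)·V_old/(V_old + V_water)
pts = (1.056 − 1)·1000·15.3/(15.3 + 3.0) = 46.8197
SG_new = 1 + 46.8197/1000

1.0468


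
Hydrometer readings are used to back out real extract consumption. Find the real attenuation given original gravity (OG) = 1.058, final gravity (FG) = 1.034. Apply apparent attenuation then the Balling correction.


AA = (OG−FG)/(OG−1)·100;  RA = AA·0.8192
AA = (1.058 − 1.034)/(1.058 − 1)·100 = 41.3793
RA = 41.3793·0.8192

33.8979 %


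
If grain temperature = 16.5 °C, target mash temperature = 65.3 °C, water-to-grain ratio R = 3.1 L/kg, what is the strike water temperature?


T_strike = (0.41/R)·(T_mash − T_grain) + T_mash
T_strike = (0.41/3.1)·(65.3 − 16.5) + 65.3

71.7542 °C


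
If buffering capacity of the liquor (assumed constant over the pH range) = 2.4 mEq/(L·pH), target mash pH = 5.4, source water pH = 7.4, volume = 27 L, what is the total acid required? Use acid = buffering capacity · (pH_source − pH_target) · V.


acid = 2.4 · (7.4 − 5.4) · 27

129.6000 mEq


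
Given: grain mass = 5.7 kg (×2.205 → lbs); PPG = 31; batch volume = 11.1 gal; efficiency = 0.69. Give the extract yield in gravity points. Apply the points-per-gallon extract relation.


points = lbs × PPG × eff / vol
lbs = 5.7 × 2.205 = 12.5685
points = 12.5685 × 31 × 0.69 / 11.1

24.2198 points


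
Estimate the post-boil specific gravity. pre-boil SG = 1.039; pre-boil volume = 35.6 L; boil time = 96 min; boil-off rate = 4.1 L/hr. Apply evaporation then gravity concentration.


V_post = V_pre − rate·(t/60);  SG_post = 1 + (SG_pre−1)·V_pre/V_post
V_post = 35.6 − 4.1·(96/60) = 29.0400
SG_post = 1 + (1.039 − 1)·35.6/29.0400

1.0478


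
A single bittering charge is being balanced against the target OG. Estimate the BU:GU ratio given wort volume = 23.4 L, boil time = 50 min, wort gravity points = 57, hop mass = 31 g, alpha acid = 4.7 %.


U = 1.65·0.000125^(GP/1000)·(1−e^(−0.04t))/4.15;  IBU = (α/100)·m·U·1000/V;  BU:GU = IBU/GP
U = 1.65·0.000125^(57/1000)·(1−e^(−0.04·50))/4.15 = 0.2060
IBU = (4.7/100)·31·0.2060·1000/23.4 = 12.8248
BU:GU = 12.8248/57

0.2250


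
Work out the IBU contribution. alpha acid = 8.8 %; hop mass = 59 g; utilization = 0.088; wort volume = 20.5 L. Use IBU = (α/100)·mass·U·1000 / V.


IBU = (8.8/100)·59·0.088·1000 / 20.5

22.2876 IBU


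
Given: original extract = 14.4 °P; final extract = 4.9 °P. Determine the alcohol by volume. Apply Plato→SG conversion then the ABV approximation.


SG = 259/(259 − P);  ABV = (OG − FG)·131.25
OG = 259/(259 − 14.4) = 1.0589
FG = 259/(259 − 4.9) = 1.0193
ABV = (1.0589 − 1.0193)·131.25

5.1959 % ABV


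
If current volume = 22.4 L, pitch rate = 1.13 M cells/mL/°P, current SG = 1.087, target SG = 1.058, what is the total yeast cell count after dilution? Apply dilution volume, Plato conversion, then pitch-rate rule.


V_w = V·((SG_c−1)/(SG_t−1)−1);  °P = 259 − 259/SG_t;  cells = rate·(V+V_w)·°P
V_w = 22.4·((1.087−1)/(1.058−1)−1) = 11.2000
V_final = 22.4 + 11.2000 = 33.6000
°P = 259 − 259/1.058 = 14.1985
cells = 1.13·33.6000·14.1985

539.0882 billion cells


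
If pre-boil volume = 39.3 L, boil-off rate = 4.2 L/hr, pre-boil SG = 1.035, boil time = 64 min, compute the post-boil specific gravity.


V_post = V_pre − rate·(t/60);  SG_post = 1 + (SG_pre−1)·V_pre/V_post
V_post = 39.3 − 4.2·(64/60) = 34.8200
SG_post = 1 + (1.035 − 1)·39.3/34.8200

1.0395


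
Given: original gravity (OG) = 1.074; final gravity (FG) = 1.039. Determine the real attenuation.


AA = (OG−FG)/(OG−1)·100;  RA = AA·0.8192
AA = (1.074 − 1.039)/(1.074 − 1)·100 = 47.2973
RA = 47.2973·0.8192

38.7459 %


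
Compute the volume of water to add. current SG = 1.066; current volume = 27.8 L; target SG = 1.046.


V_water = V·((SG_curr − 1)/(SG_target − 1) − 1)
V_water = 27.8·((1.066 − 1)/(1.046 − 1) − 1)

12.0870 L


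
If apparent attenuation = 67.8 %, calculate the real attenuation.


RA = AA · 0.8192
RA = 67.8 · 0.8192

55.5418 %


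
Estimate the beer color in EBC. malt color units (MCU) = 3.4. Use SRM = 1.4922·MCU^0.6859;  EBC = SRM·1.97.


SRM = 1.4922·3.4^0.6859 = 3.4544
EBC = 3.4544·1.97

6.8051 EBC


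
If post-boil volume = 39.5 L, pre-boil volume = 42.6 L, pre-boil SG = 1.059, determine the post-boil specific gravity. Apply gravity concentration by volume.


SG_post = 1 + (SG_pre − 1)·V_pre/V_post
pts_pre = (1.059 − 1)·1000 = 59.0000
pts_post = 59.0000·42.6/39.5 = 63.6304
SG_post = 1 + 63.6304/1000

1.0636


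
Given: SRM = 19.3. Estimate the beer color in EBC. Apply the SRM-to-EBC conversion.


EBC = SRM · 1.97
EBC = 19.3 · 1.97

38.0210 EBC


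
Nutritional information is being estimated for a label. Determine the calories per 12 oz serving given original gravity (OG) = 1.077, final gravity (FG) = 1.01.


ABW = (OG−FG)·131.25·0.79/FG;  °P = 259 − 259/SG (for OG→OE and FG→AE);  RE = 0.1808·OE + 0.8192·AE;  Cal = (6.9·ABW + 4·(RE−0.1))·FG·3.55
ABW = (1.077 − 1.01)·131.25·0.79/1.01 = 6.8783
OE = 259 − 259/1.077 = 18.5172 °P
AE = 259 − 259/1.01 = 2.5644 °P
RE = 0.1808·18.5172 + 0.8192·2.5644 = 5.4486 °P
Cal = (6.9·6.8783 + 4·(5.4486−0.1))·1.01·3.55

246.8783 kcal


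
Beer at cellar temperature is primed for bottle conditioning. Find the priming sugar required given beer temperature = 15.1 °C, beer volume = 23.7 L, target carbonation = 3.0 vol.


residual = 14.695·(0.01821 + 0.09011·e^(−0.04·T));  sugar = (target − residual)·4.0·V
residual = 14.695·(0.01821 + 0.09011·e^(−0.04·15.1)) = 0.9914
sugar = (3.0 − 0.9914)·4.0·23.7

190.4141 g


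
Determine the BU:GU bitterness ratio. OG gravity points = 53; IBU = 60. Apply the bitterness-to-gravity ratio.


BU:GU = IBU / OG_points
BU:GU = 60 / 53

1.1321


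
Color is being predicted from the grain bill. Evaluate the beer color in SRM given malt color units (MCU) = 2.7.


SRM = 1.4922 · MCU^0.6859
SRM = 1.4922 · 2.7^0.6859

2.9492 SRM


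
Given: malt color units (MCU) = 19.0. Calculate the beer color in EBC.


SRM = 1.4922·MCU^0.6859;  EBC = SRM·1.97
SRM = 1.4922·19.0^0.6859 = 11.2441
EBC = 11.2441·1.97

22.1508 EBC


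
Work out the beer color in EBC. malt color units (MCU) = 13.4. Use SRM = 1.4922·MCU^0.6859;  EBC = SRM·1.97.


SRM = 1.4922·13.4^0.6859 = 8.8493
EBC = 8.8493·1.97

17.4331 EBC


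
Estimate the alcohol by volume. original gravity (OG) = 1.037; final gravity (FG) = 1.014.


ABV = (OG − FG) · 131.25
ABV = (1.037 − 1.014) · 131.25

3.0187 % ABV


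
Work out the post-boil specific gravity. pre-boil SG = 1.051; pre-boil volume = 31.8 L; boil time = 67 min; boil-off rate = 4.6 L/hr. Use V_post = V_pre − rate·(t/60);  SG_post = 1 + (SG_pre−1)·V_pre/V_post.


V_post = 31.8 − 4.6·(67/60) = 26.6633
SG_post = 1 + (1.051 − 1)·31.8/26.6633

1.0608


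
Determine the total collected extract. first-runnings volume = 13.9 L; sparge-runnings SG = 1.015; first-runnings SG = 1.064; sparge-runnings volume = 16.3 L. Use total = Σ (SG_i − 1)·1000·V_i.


first = (1.064 − 1)·1000·13.9 = 889.6000
sparge = (1.015 − 1)·1000·16.3 = 244.5000
total = 889.6000 + 244.5000

1134.1000 gravity·L


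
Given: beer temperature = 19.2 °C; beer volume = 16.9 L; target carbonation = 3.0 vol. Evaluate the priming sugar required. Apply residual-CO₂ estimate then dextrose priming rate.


residual = 14.695·(0.01821 + 0.09011·e^(−0.04·T));  sugar = (target − residual)·4.0·V
residual = 14.695·(0.01821 + 0.09011·e^(−0.04·19.2)) = 0.8819
sugar = (3.0 − 0.8819)·4.0·16.9

143.1815 g


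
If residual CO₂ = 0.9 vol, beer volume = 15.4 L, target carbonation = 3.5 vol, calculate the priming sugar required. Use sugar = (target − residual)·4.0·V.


sugar = (3.5 − 0.9)·4.0·15.4

160.1600 g


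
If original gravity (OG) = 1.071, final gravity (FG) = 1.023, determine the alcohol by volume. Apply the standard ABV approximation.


ABV = (OG − FG) · 131.25
ABV = (1.071 − 1.023) · 131.25

6.3000 % ABV


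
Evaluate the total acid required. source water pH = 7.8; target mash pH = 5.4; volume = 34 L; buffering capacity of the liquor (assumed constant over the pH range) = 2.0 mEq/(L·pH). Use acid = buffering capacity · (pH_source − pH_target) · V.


acid = 2.0 · (7.8 − 5.4) · 34

163.2000 mEq


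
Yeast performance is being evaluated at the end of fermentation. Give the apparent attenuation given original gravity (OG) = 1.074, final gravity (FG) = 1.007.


AA = (OG − FG)/(OG − 1) · 100
AA = (1.074 − 1.007)/(1.074 − 1) · 100

90.5405 %


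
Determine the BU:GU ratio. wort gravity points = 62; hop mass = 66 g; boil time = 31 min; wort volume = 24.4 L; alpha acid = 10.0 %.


U = 1.65·0.000125^(GP/1000)·(1−e^(−0.04t))/4.15;  IBU = (α/100)·m·U·1000/V;  BU:GU = IBU/GP
U = 1.65·0.000125^(62/1000)·(1−e^(−0.04·31))/4.15 = 0.1618
IBU = (10.0/100)·66·0.1618·1000/24.4 = 43.7757
BU:GU = 43.7757/62

0.7061


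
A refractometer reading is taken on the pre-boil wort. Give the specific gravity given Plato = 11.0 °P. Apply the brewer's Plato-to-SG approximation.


SG = 259/(259 − P)
SG = 259/(259 − 11.0)

1.0444


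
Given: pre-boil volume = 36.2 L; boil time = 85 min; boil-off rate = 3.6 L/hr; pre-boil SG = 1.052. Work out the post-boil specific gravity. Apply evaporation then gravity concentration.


V_post = V_pre − rate·(t/60);  SG_post = 1 + (SG_pre−1)·V_pre/V_post
V_post = 36.2 − 3.6·(85/60) = 31.1000
SG_post = 1 + (1.052 − 1)·36.2/31.1000

1.0605


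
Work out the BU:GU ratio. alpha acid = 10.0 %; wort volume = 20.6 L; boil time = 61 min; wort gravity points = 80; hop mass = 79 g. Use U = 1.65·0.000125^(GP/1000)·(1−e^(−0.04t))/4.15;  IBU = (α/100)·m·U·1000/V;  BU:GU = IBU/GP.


U = 1.65·0.000125^(80/1000)·(1−e^(−0.04·61))/4.15 = 0.1768
IBU = (10.0/100)·79·0.1768·1000/20.6 = 67.8177
BU:GU = 67.8177/80

0.8477


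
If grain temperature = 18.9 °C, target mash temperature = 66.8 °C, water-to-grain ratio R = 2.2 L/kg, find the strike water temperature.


T_strike = (0.41/R)·(T_mash − T_grain) + T_mash
T_strike = (0.41/2.2)·(66.8 − 18.9) + 66.8

75.7268 °C


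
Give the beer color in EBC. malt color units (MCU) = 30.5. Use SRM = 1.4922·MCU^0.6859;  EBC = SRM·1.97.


SRM = 1.4922·30.5^0.6859 = 15.5564
EBC = 15.5564·1.97

30.6461 EBC


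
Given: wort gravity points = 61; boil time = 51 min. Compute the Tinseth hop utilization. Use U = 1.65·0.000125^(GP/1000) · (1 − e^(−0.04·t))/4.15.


bigness = 1.65·0.000125^(61/1000) = 0.9537
boil_factor = (1 − e^(−0.04·51))/4.15 = 0.2096
U = 0.9537 · 0.2096

0.1999


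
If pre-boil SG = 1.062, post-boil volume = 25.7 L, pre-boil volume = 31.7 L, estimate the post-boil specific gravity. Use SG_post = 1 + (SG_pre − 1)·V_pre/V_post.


pts_pre = (1.062 − 1)·1000 = 62.0000
pts_post = 62.0000·31.7/25.7 = 76.4747
SG_post = 1 + 76.4747/1000

1.0765


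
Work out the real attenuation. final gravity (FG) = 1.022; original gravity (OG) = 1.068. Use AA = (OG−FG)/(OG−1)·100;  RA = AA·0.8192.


AA = (1.068 − 1.022)/(1.068 − 1)·100 = 67.6471
RA = 67.6471·0.8192

55.4165 %


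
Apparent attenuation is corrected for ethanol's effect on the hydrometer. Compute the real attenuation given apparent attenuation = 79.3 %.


RA = AA · 0.8192
RA = 79.3 · 0.8192

64.9626 %


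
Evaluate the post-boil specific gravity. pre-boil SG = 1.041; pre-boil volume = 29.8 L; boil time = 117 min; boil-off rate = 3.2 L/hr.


V_post = V_pre − rate·(t/60);  SG_post = 1 + (SG_pre−1)·V_pre/V_post
V_post = 29.8 − 3.2·(117/60) = 23.5600
SG_post = 1 + (1.041 − 1)·29.8/23.5600

1.0519


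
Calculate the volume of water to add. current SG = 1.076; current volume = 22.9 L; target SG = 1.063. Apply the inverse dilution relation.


V_water = V·((SG_curr − 1)/(SG_target − 1) − 1)
V_water = 22.9·((1.076 − 1)/(1.063 − 1) − 1)

4.7254 L


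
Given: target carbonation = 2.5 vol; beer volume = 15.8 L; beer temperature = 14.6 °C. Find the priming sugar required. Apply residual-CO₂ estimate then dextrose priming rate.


residual = 14.695·(0.01821 + 0.09011·e^(−0.04·T));  sugar = (target − residual)·4.0·V
residual = 14.695·(0.01821 + 0.09011·e^(−0.04·14.6)) = 1.0060
sugar = (2.5 − 1.0060)·4.0·15.8

94.4186 g


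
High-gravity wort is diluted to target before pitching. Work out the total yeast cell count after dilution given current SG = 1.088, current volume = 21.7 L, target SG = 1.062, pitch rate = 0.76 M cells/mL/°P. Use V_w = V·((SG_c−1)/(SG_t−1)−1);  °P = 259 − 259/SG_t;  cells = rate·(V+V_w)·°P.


V_w = 21.7·((1.088−1)/(1.062−1)−1) = 9.1000
V_final = 21.7 + 9.1000 = 30.8000
°P = 259 − 259/1.062 = 15.1205
cells = 0.76·30.8000·15.1205

353.9413 billion cells


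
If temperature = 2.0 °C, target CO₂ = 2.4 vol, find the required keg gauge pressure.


psi = vols/(0.01821 + 0.09011·e^(−0.04·T)) − 14.695
psi = 2.4/(0.01821 + 0.09011·e^(−0.04·2.0)) − 14.695

8.9755 psi


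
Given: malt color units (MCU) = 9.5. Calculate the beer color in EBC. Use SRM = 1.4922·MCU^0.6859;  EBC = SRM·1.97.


SRM = 1.4922·9.5^0.6859 = 6.9895
EBC = 6.9895·1.97

13.7694 EBC


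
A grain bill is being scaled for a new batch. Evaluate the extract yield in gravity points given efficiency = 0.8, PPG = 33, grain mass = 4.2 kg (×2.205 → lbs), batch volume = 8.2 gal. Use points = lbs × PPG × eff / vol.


lbs = 4.2 × 2.205 = 9.2610
points = 9.2610 × 33 × 0.8 / 8.2

29.8159 points


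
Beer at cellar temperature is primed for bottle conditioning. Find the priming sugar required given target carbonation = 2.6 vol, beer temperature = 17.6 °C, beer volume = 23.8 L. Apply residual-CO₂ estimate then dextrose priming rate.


residual = 14.695·(0.01821 + 0.09011·e^(−0.04·T));  sugar = (target − residual)·4.0·V
residual = 14.695·(0.01821 + 0.09011·e^(−0.04·17.6)) = 0.9225
sugar = (2.6 − 0.9225)·4.0·23.8

159.6949 g


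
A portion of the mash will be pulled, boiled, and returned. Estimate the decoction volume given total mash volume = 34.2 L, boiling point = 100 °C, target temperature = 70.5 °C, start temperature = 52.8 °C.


V_dec = V_total·(T_target − T_start)/(T_boil − T_start)
V_dec = 34.2·(70.5 − 52.8)/(100 − 52.8)

12.8250 L


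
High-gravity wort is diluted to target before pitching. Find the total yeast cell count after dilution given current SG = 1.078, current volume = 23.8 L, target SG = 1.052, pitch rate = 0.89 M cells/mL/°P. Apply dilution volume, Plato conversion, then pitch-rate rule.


V_w = V·((SG_c−1)/(SG_t−1)−1);  °P = 259 − 259/SG_t;  cells = rate·(V+V_w)·°P
V_w = 23.8·((1.078−1)/(1.052−1)−1) = 11.9000
V_final = 23.8 + 11.9000 = 35.7000
°P = 259 − 259/1.052 = 12.8023
cells = 0.89·35.7000·12.8023

406.7669 billion cells


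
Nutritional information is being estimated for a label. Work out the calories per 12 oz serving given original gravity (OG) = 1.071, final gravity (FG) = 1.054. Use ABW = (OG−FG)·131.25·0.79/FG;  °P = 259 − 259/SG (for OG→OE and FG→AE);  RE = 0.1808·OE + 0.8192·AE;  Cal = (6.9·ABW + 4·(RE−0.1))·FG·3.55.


ABW = (1.071 − 1.054)·131.25·0.79/1.054 = 1.6724
OE = 259 − 259/1.071 = 17.1699 °P
AE = 259 − 259/1.054 = 13.2694 °P
RE = 0.1808·17.1699 + 0.8192·13.2694 = 13.9747 °P
Cal = (6.9·1.6724 + 4·(13.9747−0.1))·1.054·3.55

250.8363 kcal


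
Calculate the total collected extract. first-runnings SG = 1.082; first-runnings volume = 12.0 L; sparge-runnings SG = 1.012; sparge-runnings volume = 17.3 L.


total = Σ (SG_i − 1)·1000·V_i
first = (1.082 − 1)·1000·12.0 = 984.0000
sparge = (1.012 − 1)·1000·17.3 = 207.6000
total = 984.0000 + 207.6000

1191.6000 gravity·L


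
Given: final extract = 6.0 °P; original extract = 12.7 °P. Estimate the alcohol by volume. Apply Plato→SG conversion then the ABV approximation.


SG = 259/(259 − P);  ABV = (OG − FG)·131.25
OG = 259/(259 − 12.7) = 1.0516
FG = 259/(259 − 6.0) = 1.0237
ABV = (1.0516 − 1.0237)·131.25

3.6550 % ABV


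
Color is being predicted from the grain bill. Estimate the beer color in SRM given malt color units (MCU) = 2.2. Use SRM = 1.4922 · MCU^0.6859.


SRM = 1.4922 · 2.2^0.6859

2.5627 SRM


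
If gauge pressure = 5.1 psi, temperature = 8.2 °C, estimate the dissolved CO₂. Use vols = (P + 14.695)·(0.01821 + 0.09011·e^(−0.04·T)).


vols = (5.1 + 14.695)·(0.01821 + 0.09011·e^(−0.04·8.2))

1.6454 volumes


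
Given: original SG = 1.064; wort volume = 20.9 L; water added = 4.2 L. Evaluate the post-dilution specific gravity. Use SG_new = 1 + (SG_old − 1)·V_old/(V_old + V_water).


pts = (1.064 − 1)·1000·20.9/(20.9 + 4.2) = 53.2908
SG_new = 1 + 53.2908/1000

1.0533


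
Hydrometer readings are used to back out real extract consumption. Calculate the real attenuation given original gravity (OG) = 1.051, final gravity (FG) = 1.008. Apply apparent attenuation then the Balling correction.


AA = (OG−FG)/(OG−1)·100;  RA = AA·0.8192
AA = (1.051 − 1.008)/(1.051 − 1)·100 = 84.3137
RA = 84.3137·0.8192

69.0698 %


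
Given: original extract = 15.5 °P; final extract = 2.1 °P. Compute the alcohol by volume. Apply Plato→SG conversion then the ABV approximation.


SG = 259/(259 − P);  ABV = (OG − FG)·131.25
OG = 259/(259 − 15.5) = 1.0637
FG = 259/(259 − 2.1) = 1.0082
ABV = (1.0637 − 1.0082)·131.25

7.2818 % ABV


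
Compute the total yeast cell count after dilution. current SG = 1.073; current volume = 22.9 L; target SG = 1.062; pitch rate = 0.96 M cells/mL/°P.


V_w = V·((SG_c−1)/(SG_t−1)−1);  °P = 259 − 259/SG_t;  cells = rate·(V+V_w)·°P
V_w = 22.9·((1.073−1)/(1.062−1)−1) = 4.0629
V_final = 22.9 + 4.0629 = 26.9629
°P = 259 − 259/1.062 = 15.1205
cells = 0.96·26.9629·15.1205

391.3856 billion cells


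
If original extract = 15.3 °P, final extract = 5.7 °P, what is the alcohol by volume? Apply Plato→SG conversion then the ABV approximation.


SG = 259/(259 − P);  ABV = (OG − FG)·131.25
OG = 259/(259 − 15.3) = 1.0628
FG = 259/(259 − 5.7) = 1.0225
ABV = (1.0628 − 1.0225)·131.25

5.2866 % ABV


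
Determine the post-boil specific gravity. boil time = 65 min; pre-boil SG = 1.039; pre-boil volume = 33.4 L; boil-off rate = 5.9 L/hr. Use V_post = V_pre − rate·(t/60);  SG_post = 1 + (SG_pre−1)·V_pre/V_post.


V_post = 33.4 − 5.9·(65/60) = 27.0083
SG_post = 1 + (1.039 − 1)·33.4/27.0083

1.0482


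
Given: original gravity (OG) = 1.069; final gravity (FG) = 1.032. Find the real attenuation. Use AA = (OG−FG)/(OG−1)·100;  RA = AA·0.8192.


AA = (1.069 − 1.032)/(1.069 − 1)·100 = 53.6232
RA = 53.6232·0.8192

43.9281 %


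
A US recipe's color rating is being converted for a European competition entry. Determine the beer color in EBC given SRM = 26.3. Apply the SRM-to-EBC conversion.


EBC = SRM · 1.97
EBC = 26.3 · 1.97

51.8110 EBC


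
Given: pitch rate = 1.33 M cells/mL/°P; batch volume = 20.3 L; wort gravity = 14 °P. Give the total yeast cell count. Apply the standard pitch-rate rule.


cells (billions) = rate · V_L · °P
cells = 1.33 · 20.3 · 14

377.9860 billion cells


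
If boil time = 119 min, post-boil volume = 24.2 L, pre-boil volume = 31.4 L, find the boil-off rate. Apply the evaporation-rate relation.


rate = (V_pre − V_post) / (t_min/60)
rate = (31.4 − 24.2) / (119/60)

3.6303 L/hr


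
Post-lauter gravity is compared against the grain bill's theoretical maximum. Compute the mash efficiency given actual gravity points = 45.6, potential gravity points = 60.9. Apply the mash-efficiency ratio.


efficiency = actual / potential × 100
efficiency = 45.6 / 60.9 × 100

74.8768 %


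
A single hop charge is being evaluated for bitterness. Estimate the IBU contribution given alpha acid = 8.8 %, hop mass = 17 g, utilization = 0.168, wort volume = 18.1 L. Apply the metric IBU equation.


IBU = (α/100)·mass·U·1000 / V
IBU = (8.8/100)·17·0.168·1000 / 18.1

13.8855 IBU


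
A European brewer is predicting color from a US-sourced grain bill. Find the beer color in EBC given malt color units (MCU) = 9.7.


SRM = 1.4922·MCU^0.6859;  EBC = SRM·1.97
SRM = 1.4922·9.7^0.6859 = 7.0901
EBC = 7.0901·1.97

13.9675 EBC


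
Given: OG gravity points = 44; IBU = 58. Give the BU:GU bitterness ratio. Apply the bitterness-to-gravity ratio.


BU:GU = IBU / OG_points
BU:GU = 58 / 44

1.3182


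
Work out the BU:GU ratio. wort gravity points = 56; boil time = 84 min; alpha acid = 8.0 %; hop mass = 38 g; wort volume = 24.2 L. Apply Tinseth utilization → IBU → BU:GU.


U = 1.65·0.000125^(GP/1000)·(1−e^(−0.04t))/4.15;  IBU = (α/100)·m·U·1000/V;  BU:GU = IBU/GP
U = 1.65·0.000125^(56/1000)·(1−e^(−0.04·84))/4.15 = 0.2320
IBU = (8.0/100)·38·0.2320·1000/24.2 = 29.1452
BU:GU = 29.1452/56

0.5205


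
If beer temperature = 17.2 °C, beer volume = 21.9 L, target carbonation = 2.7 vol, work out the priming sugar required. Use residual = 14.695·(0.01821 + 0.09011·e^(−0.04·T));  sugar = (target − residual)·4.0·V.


residual = 14.695·(0.01821 + 0.09011·e^(−0.04·17.2)) = 0.9331
sugar = (2.7 − 0.9331)·4.0·21.9

154.7808 g


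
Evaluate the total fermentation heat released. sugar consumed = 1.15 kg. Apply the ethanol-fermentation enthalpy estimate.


Q = m_sugar · 590 kJ/kg
Q = 1.15 · 590

678.5000 kJ


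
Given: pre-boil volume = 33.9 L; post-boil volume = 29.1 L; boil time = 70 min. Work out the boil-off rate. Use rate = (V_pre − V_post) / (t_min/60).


rate = (33.9 − 29.1) / (70/60)

4.1143 L/hr


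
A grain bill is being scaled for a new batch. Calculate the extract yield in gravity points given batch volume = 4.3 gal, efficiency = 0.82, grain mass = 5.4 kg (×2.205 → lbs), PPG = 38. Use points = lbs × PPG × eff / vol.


lbs = 5.4 × 2.205 = 11.9070
points = 11.9070 × 38 × 0.82 / 4.3

86.2842 points


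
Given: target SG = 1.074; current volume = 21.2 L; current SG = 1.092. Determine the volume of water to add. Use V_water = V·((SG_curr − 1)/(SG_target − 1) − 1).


V_water = 21.2·((1.092 − 1)/(1.074 − 1) − 1)

5.1568 L


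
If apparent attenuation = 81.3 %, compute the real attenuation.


RA = AA · 0.8192
RA = 81.3 · 0.8192

66.6010 %


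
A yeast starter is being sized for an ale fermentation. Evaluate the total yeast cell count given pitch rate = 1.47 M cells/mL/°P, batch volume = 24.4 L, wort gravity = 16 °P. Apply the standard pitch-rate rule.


cells (billions) = rate · V_L · °P
cells = 1.47 · 24.4 · 16

573.8880 billion cells


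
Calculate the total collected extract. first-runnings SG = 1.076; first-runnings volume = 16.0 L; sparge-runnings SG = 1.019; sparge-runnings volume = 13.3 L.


total = Σ (SG_i − 1)·1000·V_i
first = (1.076 − 1)·1000·16.0 = 1216.0000
sparge = (1.019 − 1)·1000·13.3 = 252.7000
total = 1216.0000 + 252.7000

1468.7000 gravity·L


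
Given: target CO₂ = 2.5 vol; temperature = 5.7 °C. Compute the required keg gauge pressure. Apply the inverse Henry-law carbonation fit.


psi = vols/(0.01821 + 0.09011·e^(−0.04·T)) − 14.695
psi = 2.5/(0.01821 + 0.09011·e^(−0.04·5.7)) − 14.695

13.0986 psi


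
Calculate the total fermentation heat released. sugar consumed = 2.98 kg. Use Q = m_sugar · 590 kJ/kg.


Q = 2.98 · 590

1758.2000 kJ


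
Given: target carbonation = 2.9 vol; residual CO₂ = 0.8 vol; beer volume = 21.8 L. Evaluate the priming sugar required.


sugar = (target − residual)·4.0·V
sugar = (2.9 − 0.8)·4.0·21.8

183.1200 g


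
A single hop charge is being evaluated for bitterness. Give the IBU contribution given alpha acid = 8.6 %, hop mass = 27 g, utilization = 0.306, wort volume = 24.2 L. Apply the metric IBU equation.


IBU = (α/100)·mass·U·1000 / V
IBU = (8.6/100)·27·0.306·1000 / 24.2

29.3608 IBU


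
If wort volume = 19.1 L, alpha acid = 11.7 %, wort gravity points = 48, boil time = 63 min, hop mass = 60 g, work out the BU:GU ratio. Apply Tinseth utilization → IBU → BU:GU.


U = 1.65·0.000125^(GP/1000)·(1−e^(−0.04t))/4.15;  IBU = (α/100)·m·U·1000/V;  BU:GU = IBU/GP
U = 1.65·0.000125^(48/1000)·(1−e^(−0.04·63))/4.15 = 0.2375
IBU = (11.7/100)·60·0.2375·1000/19.1 = 87.2895
BU:GU = 87.2895/48

1.8185


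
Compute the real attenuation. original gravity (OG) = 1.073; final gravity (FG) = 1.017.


AA = (OG−FG)/(OG−1)·100;  RA = AA·0.8192
AA = (1.073 − 1.017)/(1.073 − 1)·100 = 76.7123
RA = 76.7123·0.8192

62.8427 %


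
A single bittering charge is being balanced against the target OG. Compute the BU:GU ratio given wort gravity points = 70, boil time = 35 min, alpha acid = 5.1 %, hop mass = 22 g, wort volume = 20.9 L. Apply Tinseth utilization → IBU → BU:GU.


U = 1.65·0.000125^(GP/1000)·(1−e^(−0.04t))/4.15;  IBU = (α/100)·m·U·1000/V;  BU:GU = IBU/GP
U = 1.65·0.000125^(70/1000)·(1−e^(−0.04·35))/4.15 = 0.1597
IBU = (5.1/100)·22·0.1597·1000/20.9 = 8.5722
BU:GU = 8.5722/70

0.1225


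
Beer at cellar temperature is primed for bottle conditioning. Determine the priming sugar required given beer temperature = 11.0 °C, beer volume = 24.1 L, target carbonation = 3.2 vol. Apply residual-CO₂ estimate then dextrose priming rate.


residual = 14.695·(0.01821 + 0.09011·e^(−0.04·T));  sugar = (target − residual)·4.0·V
residual = 14.695·(0.01821 + 0.09011·e^(−0.04·11.0)) = 1.1204
sugar = (3.2 − 1.1204)·4.0·24.1

200.4727 g


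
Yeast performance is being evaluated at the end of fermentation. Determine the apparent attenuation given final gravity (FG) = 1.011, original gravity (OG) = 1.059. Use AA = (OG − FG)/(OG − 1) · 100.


AA = (1.059 − 1.011)/(1.059 − 1) · 100

81.3559 %


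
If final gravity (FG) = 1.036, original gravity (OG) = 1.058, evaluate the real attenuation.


AA = (OG−FG)/(OG−1)·100;  RA = AA·0.8192
AA = (1.058 − 1.036)/(1.058 − 1)·100 = 37.9310
RA = 37.9310·0.8192

31.0731 %


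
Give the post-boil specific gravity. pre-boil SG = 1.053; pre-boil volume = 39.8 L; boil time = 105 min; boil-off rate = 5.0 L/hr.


V_post = V_pre − rate·(t/60);  SG_post = 1 + (SG_pre−1)·V_pre/V_post
V_post = 39.8 − 5.0·(105/60) = 31.0500
SG_post = 1 + (1.053 − 1)·39.8/31.0500

1.0679


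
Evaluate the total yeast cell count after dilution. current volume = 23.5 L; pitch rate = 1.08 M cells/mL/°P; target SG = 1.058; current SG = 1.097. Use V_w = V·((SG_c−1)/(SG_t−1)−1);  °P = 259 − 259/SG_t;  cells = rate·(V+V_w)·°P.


V_w = 23.5·((1.097−1)/(1.058−1)−1) = 15.8017
V_final = 23.5 + 15.8017 = 39.3017
°P = 259 − 259/1.058 = 14.1985
cells = 1.08·39.3017·14.1985

602.6671 billion cells


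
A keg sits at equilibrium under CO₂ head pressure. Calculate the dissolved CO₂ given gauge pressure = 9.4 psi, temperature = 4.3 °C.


vols = (P + 14.695)·(0.01821 + 0.09011·e^(−0.04·T))
vols = (9.4 + 14.695)·(0.01821 + 0.09011·e^(−0.04·4.3))

2.2669 volumes


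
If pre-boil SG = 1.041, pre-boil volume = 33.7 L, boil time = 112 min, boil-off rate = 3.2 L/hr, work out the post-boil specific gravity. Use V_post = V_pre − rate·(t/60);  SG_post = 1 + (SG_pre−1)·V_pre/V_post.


V_post = 33.7 − 3.2·(112/60) = 27.7267
SG_post = 1 + (1.041 − 1)·33.7/27.7267

1.0498


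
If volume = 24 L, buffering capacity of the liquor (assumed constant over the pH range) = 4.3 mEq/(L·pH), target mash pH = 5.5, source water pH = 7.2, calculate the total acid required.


acid = buffering capacity · (pH_source − pH_target) · V
acid = 4.3 · (7.2 − 5.5) · 24

175.4400 mEq


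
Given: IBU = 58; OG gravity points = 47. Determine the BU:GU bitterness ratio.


BU:GU = IBU / OG_points
BU:GU = 58 / 47

1.2340


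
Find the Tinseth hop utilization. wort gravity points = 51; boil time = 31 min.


U = 1.65·0.000125^(GP/1000) · (1 − e^(−0.04·t))/4.15
bigness = 1.65·0.000125^(51/1000) = 1.0433
boil_factor = (1 − e^(−0.04·31))/4.15 = 0.1712
U = 1.0433 · 0.1712

0.1787


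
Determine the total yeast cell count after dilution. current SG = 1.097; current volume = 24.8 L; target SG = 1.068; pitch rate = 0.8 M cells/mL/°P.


V_w = V·((SG_c−1)/(SG_t−1)−1);  °P = 259 − 259/SG_t;  cells = rate·(V+V_w)·°P
V_w = 24.8·((1.097−1)/(1.068−1)−1) = 10.5765
V_final = 24.8 + 10.5765 = 35.3765
°P = 259 − 259/1.068 = 16.4906
cells = 0.8·35.3765·16.4906

466.7044 billion cells


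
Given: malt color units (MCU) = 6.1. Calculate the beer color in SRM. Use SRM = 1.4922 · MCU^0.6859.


SRM = 1.4922 · 6.1^0.6859

5.1580 SRM


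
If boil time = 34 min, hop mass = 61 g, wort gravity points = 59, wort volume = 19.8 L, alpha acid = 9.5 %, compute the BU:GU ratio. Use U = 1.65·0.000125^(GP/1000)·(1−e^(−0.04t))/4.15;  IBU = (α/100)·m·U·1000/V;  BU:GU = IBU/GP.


U = 1.65·0.000125^(59/1000)·(1−e^(−0.04·34))/4.15 = 0.1739
IBU = (9.5/100)·61·0.1739·1000/19.8 = 50.9013
BU:GU = 50.9013/59

0.8627


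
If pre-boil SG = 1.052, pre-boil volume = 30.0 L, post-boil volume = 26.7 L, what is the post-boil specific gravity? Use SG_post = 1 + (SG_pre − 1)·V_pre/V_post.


pts_pre = (1.052 − 1)·1000 = 52.0000
pts_post = 52.0000·30.0/26.7 = 58.4270
SG_post = 1 + 58.4270/1000

1.0584


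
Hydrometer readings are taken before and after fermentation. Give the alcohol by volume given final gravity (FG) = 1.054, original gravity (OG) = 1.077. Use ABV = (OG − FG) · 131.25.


ABV = (1.077 − 1.054) · 131.25

3.0187 % ABV
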